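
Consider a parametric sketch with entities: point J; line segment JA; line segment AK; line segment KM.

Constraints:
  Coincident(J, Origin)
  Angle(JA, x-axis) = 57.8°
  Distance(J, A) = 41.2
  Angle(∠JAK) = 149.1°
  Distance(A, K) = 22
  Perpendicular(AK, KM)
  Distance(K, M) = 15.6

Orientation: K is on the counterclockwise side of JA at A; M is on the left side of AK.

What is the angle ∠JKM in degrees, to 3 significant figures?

69.8°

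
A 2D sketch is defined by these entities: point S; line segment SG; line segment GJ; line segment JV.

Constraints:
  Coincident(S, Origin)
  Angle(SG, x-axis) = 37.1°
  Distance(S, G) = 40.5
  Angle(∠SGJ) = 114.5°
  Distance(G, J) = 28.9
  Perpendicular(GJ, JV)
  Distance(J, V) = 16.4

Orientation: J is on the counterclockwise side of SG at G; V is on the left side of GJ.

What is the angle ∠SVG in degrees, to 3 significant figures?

53.7°

S is at the origin; SG runs at 37.1° with length 40.5, so G = 40.5·(cos 37.1°, sin 37.1°) = (32.3, 24.4). ∠SGJ = 114.5°, so GJ runs at 37.1° + (180° − 114.5°) = 103° from the x-axis; with |GJ| = 28.9, J = G + 28.9·(cos 103°, sin 103°) = (26.0, 52.6). The perpendicularity gives JV at right angles to GJ; with |JV| = 16.4 on the left of GJ, V = J + 16.4·(-0.976, -0.218) = (9.99, 49.1). Then cos ∠SVG = VS·VG / (|VS||VG|), giving 53.7°.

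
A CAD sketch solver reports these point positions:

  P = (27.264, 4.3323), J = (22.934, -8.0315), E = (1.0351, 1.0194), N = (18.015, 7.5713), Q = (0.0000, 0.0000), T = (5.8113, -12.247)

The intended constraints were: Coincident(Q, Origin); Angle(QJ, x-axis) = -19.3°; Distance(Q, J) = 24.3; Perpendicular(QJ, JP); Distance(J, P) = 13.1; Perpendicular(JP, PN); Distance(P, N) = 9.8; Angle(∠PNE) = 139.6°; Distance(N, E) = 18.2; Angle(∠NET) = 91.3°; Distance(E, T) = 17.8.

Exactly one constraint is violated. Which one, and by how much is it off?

Distance(E, T) = 17.8 — off by 3.70.

Q = (0.00, 0.00) ✓; QJ at -19.30° ✓; |QJ| = 24.30 ✓; ∠(QJ, JP) = 90.00° ✓; |JP| = 13.10 ✓; ∠(JP, PN) = 90.00° ✓; |PN| = 9.800 ✓; ∠PNE = 139.6° ✓; |NE| = 18.20 ✓; ∠NET = 91.30° ✓; |ET| = 14.10 ✗.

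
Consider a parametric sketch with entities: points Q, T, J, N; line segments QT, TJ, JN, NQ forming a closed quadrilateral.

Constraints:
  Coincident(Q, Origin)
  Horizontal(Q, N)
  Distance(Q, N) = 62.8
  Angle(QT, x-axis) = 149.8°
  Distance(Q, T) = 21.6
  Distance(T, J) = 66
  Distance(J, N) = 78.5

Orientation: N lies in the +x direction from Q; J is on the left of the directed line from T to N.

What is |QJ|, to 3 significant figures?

67.8

Checks: |TJ| = 66.00 ✓; |JN| = 78.50 ✓.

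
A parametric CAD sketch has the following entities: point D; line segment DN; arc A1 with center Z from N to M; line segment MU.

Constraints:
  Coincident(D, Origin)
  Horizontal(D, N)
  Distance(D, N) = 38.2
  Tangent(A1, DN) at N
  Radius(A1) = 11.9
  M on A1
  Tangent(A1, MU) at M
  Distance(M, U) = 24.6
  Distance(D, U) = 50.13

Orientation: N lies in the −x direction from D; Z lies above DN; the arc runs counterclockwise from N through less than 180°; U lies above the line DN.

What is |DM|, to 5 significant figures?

30.316

D is at the origin; DN is horizontal with |DN| = 38.2 and N on the −x side, so N = (-38.200, 0.0000). Tangency of A1 to DN means the radius ZN is perpendicular to DN, so Z = N + (0, 11.9) = (-38.200, 11.900). Since ZM ⟂ MU (tangency), |ZU| = √(11.9² + 24.6²) = 27.327 regardless of where M sits on A1. So U lies on both circle(D, 50.13) and circle(Z, 27.327); the above-DN intersection is U = (-32.069, 38.530). M is the foot of the tangent from U: M = (-26.598, 14.547).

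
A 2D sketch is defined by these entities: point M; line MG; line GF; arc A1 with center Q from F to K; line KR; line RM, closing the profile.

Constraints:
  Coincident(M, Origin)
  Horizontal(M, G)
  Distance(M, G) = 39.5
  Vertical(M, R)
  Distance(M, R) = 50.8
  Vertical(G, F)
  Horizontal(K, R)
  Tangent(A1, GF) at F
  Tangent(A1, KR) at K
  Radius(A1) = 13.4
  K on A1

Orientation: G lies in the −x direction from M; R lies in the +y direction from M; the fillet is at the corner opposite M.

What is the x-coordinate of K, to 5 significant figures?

-26.100

M is at the origin; M and G share the same y with |MG| = 39.5 and G on the −x side, so G = (-39.500, 0.0000). MR is vertical with |MR| = 50.8 and R on the +y side, so R = (0.0000, 50.800). The virtual corner opposite M is at (-39.500, 50.800). Since A1 is tangent to GF there, QF ⟂ GF and the tangent condition forces QK to be normal to KR, with radius 13.4, so the center Q sits 13.4 in from both sides at Q = (-26.100, 37.400). That places the tangent points at F = (-39.500, 37.400) on GF and K = (-26.100, 50.800) on KR. So K.x = -26.100.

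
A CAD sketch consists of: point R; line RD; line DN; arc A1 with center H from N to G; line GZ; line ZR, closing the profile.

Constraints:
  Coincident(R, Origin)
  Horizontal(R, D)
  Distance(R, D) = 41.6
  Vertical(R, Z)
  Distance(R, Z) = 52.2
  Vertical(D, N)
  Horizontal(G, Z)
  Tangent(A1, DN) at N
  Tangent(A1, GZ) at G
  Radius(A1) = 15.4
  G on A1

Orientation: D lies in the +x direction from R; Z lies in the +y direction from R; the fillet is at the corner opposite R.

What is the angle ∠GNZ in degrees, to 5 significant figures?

24.686°

The virtual corner opposite R is at (41.600, 52.200). Since A1 is tangent to DN there, HN ⟂ DN and A1 meets GZ tangentially, so HG is at right angles to GZ, with radius 15.4, so the center H sits 15.4 in from both sides at H = (26.200, 36.800). That places the tangent points at N = (41.600, 36.800) on DN and G = (26.200, 52.200) on GZ. Then cos ∠GNZ = NG·NZ / (|NG||NZ|), giving 24.686°.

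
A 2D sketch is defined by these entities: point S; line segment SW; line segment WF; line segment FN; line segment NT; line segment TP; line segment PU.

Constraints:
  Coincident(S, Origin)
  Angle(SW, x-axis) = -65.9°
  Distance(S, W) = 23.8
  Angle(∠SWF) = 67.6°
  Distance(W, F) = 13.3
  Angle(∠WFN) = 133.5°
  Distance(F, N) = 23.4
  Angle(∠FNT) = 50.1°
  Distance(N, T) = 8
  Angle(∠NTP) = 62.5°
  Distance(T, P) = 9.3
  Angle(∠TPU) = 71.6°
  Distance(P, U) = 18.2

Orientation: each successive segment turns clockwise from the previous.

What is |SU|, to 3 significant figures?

29.6

S is at the origin; SW runs at -65.9° with length 23.8, so W = (9.72, -21.7). ∠SWF = 67.6° gives WF at -178° from the x-axis; with |WF| = 13.3, F = (-3.58, -22.1). ∠WFN = 133.5° gives FN at 135° from the x-axis; with |FN| = 23.4, N = (-20.2, -5.63). ∠FNT = 50.1° gives NT at 5.30° from the x-axis; with |NT| = 8.0, T = (-12.2, -4.89). ∠NTP = 62.5° gives TP at -112° from the x-axis; with |TP| = 9.3, P = (-15.7, -13.5). ∠TPU = 71.6° gives PU at 139° from the x-axis; with |PU| = 18.2, U = (-29.5, -1.66). Then |SU| = |U − S| = 29.6.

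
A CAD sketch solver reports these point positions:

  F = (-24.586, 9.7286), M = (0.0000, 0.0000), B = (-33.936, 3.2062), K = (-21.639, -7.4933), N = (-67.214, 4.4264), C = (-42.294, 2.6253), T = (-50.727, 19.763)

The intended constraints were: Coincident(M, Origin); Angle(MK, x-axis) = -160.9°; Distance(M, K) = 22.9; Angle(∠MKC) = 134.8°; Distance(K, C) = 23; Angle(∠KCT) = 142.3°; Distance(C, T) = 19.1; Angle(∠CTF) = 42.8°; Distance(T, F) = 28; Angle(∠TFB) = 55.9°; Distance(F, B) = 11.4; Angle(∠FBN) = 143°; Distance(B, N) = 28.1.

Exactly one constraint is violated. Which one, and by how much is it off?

Distance(B, N) = 28.1 — off by 5.20.

M = (0.00, 0.00) ✓; MK at -160.9° ✓; |MK| = 22.90 ✓; ∠MKC = 134.8° ✓; |KC| = 23.00 ✓; ∠KCT = 142.3° ✓; |CT| = 19.10 ✓; ∠CTF = 42.80° ✓; |TF| = 28.00 ✓; ∠TFB = 55.90° ✓; |FB| = 11.40 ✓; ∠FBN = 143.0° ✓; |BN| = 33.30 ✗.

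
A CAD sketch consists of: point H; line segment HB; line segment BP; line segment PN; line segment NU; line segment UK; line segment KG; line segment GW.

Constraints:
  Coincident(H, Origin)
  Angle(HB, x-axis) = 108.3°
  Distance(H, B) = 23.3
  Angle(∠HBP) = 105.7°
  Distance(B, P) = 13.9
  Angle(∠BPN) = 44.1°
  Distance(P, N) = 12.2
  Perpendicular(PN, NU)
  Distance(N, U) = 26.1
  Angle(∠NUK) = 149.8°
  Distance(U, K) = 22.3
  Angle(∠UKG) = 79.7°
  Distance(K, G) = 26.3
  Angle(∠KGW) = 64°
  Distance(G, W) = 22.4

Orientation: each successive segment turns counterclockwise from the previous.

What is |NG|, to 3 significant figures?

42.1

H is at the origin; HB runs at 108.3° with length 23.3, so B = (-7.32, 22.1). ∠HBP = 105.7° gives BP at -177° from the x-axis; with |BP| = 13.9, P = (-21.2, 21.5). ∠BPN = 44.1° gives PN at -41.5° from the x-axis; with |PN| = 12.2, N = (-12.1, 13.4). PN ⟂ NU, so NU runs at 48.5°; with |NU| = 26.1, U = (5.23, 33.0). ∠NUK = 149.8° gives UK at 78.7° from the x-axis; with |UK| = 22.3, K = (9.60, 54.8). ∠UKG = 79.7° gives KG at 179° from the x-axis; with |KG| = 26.3, G = (-16.7, 55.3). Then |NG| = |G − N| = 42.1.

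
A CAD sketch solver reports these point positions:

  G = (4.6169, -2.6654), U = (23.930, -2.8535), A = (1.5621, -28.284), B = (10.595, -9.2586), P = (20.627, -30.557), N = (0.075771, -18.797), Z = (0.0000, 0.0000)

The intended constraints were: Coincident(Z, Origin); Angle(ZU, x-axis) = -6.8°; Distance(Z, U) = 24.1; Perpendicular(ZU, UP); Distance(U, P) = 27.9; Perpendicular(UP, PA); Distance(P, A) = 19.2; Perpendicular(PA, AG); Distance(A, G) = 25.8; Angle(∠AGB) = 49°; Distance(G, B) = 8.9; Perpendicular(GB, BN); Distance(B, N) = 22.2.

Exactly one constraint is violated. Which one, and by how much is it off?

Distance(B, N) = 22.2 — off by 8.00.

Z = (0.00, 0.00) ✓; ZU at -6.800° ✓; |ZU| = 24.10 ✓; ∠(ZU, UP) = 90.00° ✓; |UP| = 27.90 ✓; ∠(UP, PA) = 90.00° ✓; |PA| = 19.20 ✓; ∠(PA, AG) = 90.00° ✓; |AG| = 25.80 ✓; ∠AGB = 49.00° ✓; |GB| = 8.900 ✓; ∠(GB, BN) = 90.00° ✓; |BN| = 14.20 ✗.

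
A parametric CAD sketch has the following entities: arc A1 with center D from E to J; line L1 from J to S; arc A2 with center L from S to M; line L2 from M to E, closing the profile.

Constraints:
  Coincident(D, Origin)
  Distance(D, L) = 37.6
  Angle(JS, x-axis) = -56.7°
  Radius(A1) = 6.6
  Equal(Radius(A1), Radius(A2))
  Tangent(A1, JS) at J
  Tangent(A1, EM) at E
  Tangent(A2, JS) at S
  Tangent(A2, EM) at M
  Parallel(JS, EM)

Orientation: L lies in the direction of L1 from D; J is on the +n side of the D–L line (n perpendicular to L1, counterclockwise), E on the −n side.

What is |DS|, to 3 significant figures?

38.2

The slot axis is L1's direction at -56.7°, so u = (cos -56.7°, sin -56.7°) = (0.549, -0.836) and n = (−sin -56.7°, cos -56.7°) = (0.836, 0.549). D is at the origin and L lies 37.6 along u from D, so L = 37.6·u = (20.6, -31.4). Tangency of A1 to both parallel lines with radius 6.6 puts J and E at D ± 6.6·n: J = (5.52, 3.62), E = (-5.52, -3.62). Equal radii place S and M the same way about L: S = L + 6.6·n = (26.2, -27.8), M = L − 6.6·n = (15.1, -35.0). Then |DS| = |S − D| = 38.2.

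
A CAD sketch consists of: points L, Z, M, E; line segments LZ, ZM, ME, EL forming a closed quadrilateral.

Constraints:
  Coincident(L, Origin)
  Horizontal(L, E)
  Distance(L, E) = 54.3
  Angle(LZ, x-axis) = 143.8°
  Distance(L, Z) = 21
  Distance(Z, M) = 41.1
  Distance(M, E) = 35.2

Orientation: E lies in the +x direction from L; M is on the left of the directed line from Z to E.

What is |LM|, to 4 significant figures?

29.63

Checks: |ZM| = 41.10 ✓; |ME| = 35.20 ✓.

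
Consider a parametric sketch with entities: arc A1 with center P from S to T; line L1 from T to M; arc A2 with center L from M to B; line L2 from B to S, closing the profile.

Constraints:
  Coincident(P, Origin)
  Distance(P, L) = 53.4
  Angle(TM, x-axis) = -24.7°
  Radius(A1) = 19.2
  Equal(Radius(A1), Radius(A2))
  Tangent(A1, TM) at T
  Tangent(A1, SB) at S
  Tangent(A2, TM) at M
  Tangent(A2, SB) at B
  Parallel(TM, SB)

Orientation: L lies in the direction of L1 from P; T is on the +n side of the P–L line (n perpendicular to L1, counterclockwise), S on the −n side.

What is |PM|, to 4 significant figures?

56.75

The slot axis is L1's direction at -24.7°, so u = (cos -24.7°, sin -24.7°) = (0.9085, -0.4179) and n = (−sin -24.7°, cos -24.7°) = (0.4179, 0.9085). P is at the origin and L lies 53.4 along u from P, so L = 53.4·u = (48.51, -22.31). Tangency of A1 to both parallel lines with radius 19.2 puts T and S at P ± 19.2·n: T = (8.023, 17.44), S = (-8.023, -17.44). Equal radii place M and B the same way about L: M = L + 19.2·n = (56.54, -4.871), B = L − 19.2·n = (40.49, -39.76). Then |PM| = |M − P| = 56.75.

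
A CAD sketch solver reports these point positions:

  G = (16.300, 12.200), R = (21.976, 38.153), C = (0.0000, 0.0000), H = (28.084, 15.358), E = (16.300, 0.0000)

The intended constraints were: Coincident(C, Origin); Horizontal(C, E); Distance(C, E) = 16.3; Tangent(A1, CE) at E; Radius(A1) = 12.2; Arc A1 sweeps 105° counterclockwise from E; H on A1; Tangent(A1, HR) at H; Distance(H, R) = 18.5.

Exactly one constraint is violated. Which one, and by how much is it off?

Distance(H, R) = 18.5 — off by 5.10.

C = (0.00, 0.00) ✓; C.y = 0.00, E.y = 0.00 ✓; |CE| = 16.30 ✓; ∠(GE, EC) = 90.00° ✓; |GE| = 12.20 ✓; bearing(G→H) − bearing(G→E) = 105.0° ✓; |GH| = 12.20 ✓; ∠(GH, HR) = 90.00° ✓; |HR| = 23.60 ✗.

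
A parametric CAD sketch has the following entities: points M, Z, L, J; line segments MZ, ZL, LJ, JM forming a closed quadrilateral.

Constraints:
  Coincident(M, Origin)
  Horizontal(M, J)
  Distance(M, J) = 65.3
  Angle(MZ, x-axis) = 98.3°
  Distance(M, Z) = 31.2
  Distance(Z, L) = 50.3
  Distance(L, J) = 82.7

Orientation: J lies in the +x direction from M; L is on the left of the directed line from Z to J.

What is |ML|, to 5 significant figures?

76.016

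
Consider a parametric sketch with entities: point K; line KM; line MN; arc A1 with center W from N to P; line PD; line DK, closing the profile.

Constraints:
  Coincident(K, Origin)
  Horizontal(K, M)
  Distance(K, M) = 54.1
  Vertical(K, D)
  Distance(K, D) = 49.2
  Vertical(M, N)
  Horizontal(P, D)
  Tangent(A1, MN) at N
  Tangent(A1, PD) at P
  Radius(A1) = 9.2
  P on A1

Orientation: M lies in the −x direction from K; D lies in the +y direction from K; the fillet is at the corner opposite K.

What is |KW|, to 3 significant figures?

60.1

K is at the origin; KM is horizontal with |KM| = 54.1 and M on the −x side, so M = (-54.1, 0.00). K and D share the same x with |KD| = 49.2 and D on the +y side, so D = (0.00, 49.2). The virtual corner opposite K is at (-54.1, 49.2). A1 meets MN tangentially, so WN is at right angles to MN and the tangent condition forces WP to be normal to PD, with radius 9.2, so the center W sits 9.2 in from both sides at W = (-44.9, 40.0). Then |KW| = |W − K| = 60.1.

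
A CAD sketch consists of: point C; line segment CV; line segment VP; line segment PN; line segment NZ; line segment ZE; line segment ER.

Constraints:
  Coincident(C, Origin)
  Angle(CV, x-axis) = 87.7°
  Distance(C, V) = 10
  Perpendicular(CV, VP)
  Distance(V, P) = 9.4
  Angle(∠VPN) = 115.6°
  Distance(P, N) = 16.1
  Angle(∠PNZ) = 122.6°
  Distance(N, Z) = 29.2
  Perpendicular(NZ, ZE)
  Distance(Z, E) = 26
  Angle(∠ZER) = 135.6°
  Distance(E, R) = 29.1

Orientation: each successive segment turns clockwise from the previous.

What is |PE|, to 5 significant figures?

39.864

C is at the origin; CV runs at 87.7° with length 10.0, so V = (0.40132, 9.9919). CV ⟂ VP, so VP runs at -2.3000°; with |VP| = 9.4, P = (9.7937, 9.6147). ∠VPN = 115.6° gives PN at -66.700° from the x-axis; with |PN| = 16.1, N = (16.162, -5.1723). ∠PNZ = 122.6° gives NZ at -124.10° from the x-axis; with |NZ| = 29.2, Z = (-0.20863, -29.352). NZ ⟂ ZE, so ZE runs at 145.90°; with |ZE| = 26.0, E = (-21.738, -14.775). Then |PE| = |E − P| = 39.864.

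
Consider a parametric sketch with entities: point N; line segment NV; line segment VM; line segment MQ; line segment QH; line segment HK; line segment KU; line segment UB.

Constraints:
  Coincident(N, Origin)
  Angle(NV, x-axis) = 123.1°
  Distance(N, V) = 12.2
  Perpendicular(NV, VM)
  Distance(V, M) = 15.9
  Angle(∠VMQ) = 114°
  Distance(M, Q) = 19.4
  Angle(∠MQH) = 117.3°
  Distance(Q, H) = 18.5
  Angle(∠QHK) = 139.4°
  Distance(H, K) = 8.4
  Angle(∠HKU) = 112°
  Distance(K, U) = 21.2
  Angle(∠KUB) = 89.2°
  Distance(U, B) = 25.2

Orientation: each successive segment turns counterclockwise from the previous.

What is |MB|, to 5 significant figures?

3.2449

N is at the origin; NV runs at 123.1° with length 12.2, so V = (-6.6624, 10.220). NV is perpendicular to VM, so VM runs at -146.90°; with |VM| = 15.9, M = (-19.982, 1.5371). ∠VMQ = 114.0° gives MQ at -80.900° from the x-axis; with |MQ| = 19.4, Q = (-16.914, -17.619). ∠MQH = 117.3° gives QH at -18.200° from the x-axis; with |QH| = 18.5, H = (0.66058, -23.397). ∠QHK = 139.4° gives HK at 22.400° from the x-axis; with |HK| = 8.4, K = (8.4268, -20.196). ∠HKU = 112.0° gives KU at 90.400° from the x-axis; with |KU| = 21.2, U = (8.2788, 1.0036). ∠KUB = 89.2° gives UB at -178.80° from the x-axis; with |UB| = 25.2, B = (-16.916, 0.47585). Then |MB| = |B − M| = 3.2449.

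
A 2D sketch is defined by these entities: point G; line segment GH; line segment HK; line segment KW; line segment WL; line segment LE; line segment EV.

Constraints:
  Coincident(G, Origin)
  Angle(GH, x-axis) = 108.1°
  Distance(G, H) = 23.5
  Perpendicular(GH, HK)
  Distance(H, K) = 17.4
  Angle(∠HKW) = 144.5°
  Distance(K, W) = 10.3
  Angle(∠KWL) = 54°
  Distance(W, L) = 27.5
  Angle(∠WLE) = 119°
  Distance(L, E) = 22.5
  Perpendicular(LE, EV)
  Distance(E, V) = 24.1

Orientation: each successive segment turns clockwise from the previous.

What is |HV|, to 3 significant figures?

18.3

G is at the origin; GH runs at 108.1° with length 23.5, so H = (-7.30, 22.3). GH is perpendicular to HK, so HK runs at 18.1°; with |HK| = 17.4, K = (9.24, 27.7). ∠HKW = 144.5° gives KW at -17.4° from the x-axis; with |KW| = 10.3, W = (19.1, 24.7). ∠KWL = 54.0° gives WL at -143° from the x-axis; with |WL| = 27.5, L = (-3.01, 8.27). ∠WLE = 119.0° gives LE at 156° from the x-axis; with |LE| = 22.5, E = (-23.5, 17.6). LE is perpendicular to EV, so EV runs at 65.6°; with |EV| = 24.1, V = (-13.5, 39.5). Then |HV| = |V − H| = 18.3.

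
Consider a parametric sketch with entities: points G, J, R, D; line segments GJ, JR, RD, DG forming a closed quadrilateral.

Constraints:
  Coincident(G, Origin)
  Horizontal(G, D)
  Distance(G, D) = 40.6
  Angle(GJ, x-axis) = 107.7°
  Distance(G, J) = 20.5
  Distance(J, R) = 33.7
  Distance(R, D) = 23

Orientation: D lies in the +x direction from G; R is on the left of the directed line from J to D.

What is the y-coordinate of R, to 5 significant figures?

18.878

G is at the origin; GD is horizontal with |GD| = 40.6 and D in +x, so D = (40.6, 0). GJ runs at 107.7° with |GJ| = 20.5, so J = (-6.2327, 19.530). R is determined by |JR| = 33.7 and |RD| = 23.0 together: it lies at the intersection of circle(J, 33.7) and circle(D, 23.0). With |JD| = 50.742, the foot of the radical line on JD is 31.349 from J and the perpendicular offset is √(33.7² − 31.349²) = 12.366. Taking the left-of-JD solution: R = (27.461, 18.878).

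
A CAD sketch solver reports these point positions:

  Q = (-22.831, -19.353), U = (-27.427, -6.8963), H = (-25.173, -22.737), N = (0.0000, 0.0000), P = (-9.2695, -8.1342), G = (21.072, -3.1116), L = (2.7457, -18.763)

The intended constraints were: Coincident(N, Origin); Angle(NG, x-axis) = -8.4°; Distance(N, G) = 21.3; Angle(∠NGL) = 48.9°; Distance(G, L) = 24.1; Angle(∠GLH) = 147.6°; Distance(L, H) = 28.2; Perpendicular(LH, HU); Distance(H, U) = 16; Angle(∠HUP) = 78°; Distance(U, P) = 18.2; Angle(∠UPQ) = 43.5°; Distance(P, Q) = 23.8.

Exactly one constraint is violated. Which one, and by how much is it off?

Distance(P, Q) = 23.8 — off by 6.20.

N = (0.00, 0.00) ✓; NG at -8.400° ✓; |NG| = 21.30 ✓; ∠NGL = 48.90° ✓; |GL| = 24.10 ✓; ∠GLH = 147.6° ✓; |LH| = 28.20 ✓; ∠(LH, HU) = 90.00° ✓; |HU| = 16.00 ✓; ∠HUP = 78.00° ✓; |UP| = 18.20 ✓; ∠UPQ = 43.50° ✓; |PQ| = 17.60 ✗.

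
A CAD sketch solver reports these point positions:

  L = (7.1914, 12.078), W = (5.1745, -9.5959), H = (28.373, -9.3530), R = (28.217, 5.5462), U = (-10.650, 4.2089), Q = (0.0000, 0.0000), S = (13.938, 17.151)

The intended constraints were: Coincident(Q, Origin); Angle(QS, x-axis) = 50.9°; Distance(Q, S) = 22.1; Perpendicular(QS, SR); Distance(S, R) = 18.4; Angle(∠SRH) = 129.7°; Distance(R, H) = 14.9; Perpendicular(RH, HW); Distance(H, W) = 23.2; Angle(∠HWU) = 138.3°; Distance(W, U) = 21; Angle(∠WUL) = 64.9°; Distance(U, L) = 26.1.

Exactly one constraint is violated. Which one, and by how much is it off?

Distance(U, L) = 26.1 — off by 6.60.

Q = (0.00, 0.00) ✓; QS at 50.90° ✓; |QS| = 22.10 ✓; ∠(QS, SR) = 90.00° ✓; |SR| = 18.40 ✓; ∠SRH = 129.7° ✓; |RH| = 14.90 ✓; ∠(RH, HW) = 90.00° ✓; |HW| = 23.20 ✓; ∠HWU = 138.3° ✓; |WU| = 21.00 ✓; ∠WUL = 64.90° ✓; |UL| = 19.50 ✗.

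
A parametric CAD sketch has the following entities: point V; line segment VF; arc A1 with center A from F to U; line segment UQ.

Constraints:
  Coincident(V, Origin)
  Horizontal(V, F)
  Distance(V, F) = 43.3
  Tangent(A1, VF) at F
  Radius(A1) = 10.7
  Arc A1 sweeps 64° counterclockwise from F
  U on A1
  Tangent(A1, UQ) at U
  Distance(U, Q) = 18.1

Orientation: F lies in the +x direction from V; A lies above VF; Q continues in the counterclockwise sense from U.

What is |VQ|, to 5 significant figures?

64.801

V is at the origin; VF is horizontal with |VF| = 43.3 and F on the +x side, so F = (43.300, 0.0000). Tangency of A1 to VF means the radius AF is perpendicular to VF, so A = F + (0, 10.7) = (43.300, 10.700). On A1, F sits at bearing -90° from A; a 64° counterclockwise sweep puts U at bearing -26°, so U = A + 10.7·(cos -26°, sin -26°) = (52.917, 6.0094). The tangent condition forces AU to be normal to UQ, so UQ runs along (−sin -26°, cos -26°); with |UQ| = 18.1, Q = (60.852, 22.278). Then |VQ| = |Q − V| = 64.801.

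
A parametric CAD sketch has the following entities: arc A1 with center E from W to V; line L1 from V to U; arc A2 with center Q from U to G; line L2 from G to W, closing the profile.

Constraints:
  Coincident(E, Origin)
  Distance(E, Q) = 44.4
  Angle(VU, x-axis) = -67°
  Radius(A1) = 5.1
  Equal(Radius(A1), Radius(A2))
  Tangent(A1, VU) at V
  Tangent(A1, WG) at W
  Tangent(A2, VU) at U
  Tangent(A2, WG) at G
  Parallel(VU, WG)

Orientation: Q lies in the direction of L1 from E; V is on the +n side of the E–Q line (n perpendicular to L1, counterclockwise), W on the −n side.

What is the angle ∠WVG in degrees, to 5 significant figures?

77.062°

The slot axis is L1's direction at -67.0°, so u = (cos -67.0°, sin -67.0°) = (0.39073, -0.92050) and n = (−sin -67.0°, cos -67.0°) = (0.92050, 0.39073). E is at the origin and Q lies 44.4 along u from E, so Q = 44.4·u = (17.348, -40.870). Tangency of A1 to both parallel lines with radius 5.1 puts V and W at E ± 5.1·n: V = (4.6946, 1.9927), W = (-4.6946, -1.9927). Equal radii place U and G the same way about Q: U = Q + 5.1·n = (22.043, -38.878), G = Q − 5.1·n = (12.654, -42.863). Then cos ∠WVG = VW·VG / (|VW||VG|), giving 77.062°.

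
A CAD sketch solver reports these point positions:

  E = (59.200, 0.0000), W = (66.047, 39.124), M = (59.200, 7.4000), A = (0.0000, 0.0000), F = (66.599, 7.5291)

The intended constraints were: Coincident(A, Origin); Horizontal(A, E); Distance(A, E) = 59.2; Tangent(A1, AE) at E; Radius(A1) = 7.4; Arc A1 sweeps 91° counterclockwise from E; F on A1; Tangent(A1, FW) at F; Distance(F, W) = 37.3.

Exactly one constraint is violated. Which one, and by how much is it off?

Distance(F, W) = 37.3 — off by 5.70.

A = (0.00, 0.00) ✓; A.y = 0.00, E.y = 0.00 ✓; |AE| = 59.20 ✓; ∠(ME, EA) = 90.00° ✓; |ME| = 7.400 ✓; bearing(M→F) − bearing(M→E) = 91.00° ✓; |MF| = 7.400 ✓; ∠(MF, FW) = 90.00° ✓; |FW| = 31.60 ✗.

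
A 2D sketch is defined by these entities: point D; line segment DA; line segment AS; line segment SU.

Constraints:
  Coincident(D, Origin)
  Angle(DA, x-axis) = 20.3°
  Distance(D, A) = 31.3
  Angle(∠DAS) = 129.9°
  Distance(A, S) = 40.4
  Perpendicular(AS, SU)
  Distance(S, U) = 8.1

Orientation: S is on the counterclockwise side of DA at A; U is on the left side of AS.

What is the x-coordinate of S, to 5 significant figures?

42.908

D is at the origin; DA runs at 20.3° with length 31.3, so A = 31.3·(cos 20.3°, sin 20.3°) = (29.356, 10.859). ∠DAS = 129.9°, so AS runs at 20.3° + (180° − 129.9°) = 70.400° from the x-axis; with |AS| = 40.4, S = A + 40.4·(cos 70.400°, sin 70.400°) = (42.908, 48.918). So S.x = 42.908.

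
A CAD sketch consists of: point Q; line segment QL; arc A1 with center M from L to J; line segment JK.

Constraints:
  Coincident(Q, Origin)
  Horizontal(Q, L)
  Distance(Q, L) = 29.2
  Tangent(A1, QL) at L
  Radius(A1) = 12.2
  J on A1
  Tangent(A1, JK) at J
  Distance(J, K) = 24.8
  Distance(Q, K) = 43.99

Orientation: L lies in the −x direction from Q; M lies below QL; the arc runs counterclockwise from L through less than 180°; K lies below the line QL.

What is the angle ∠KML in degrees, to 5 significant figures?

162.89°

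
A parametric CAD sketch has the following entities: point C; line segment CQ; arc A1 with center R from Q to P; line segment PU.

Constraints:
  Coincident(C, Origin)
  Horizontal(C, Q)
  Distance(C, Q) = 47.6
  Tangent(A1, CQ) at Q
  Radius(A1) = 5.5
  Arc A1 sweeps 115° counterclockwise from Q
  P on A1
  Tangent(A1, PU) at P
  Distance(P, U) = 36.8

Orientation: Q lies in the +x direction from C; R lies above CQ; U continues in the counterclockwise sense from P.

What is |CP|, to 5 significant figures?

53.164

C is at the origin; C and Q share the same y with |CQ| = 47.6 and Q on the +x side, so Q = (47.600, 0.0000). Since A1 is tangent to CQ there, RQ ⟂ CQ, so R = Q + (0, 5.5) = (47.600, 5.5000). On A1, Q sits at bearing -90° from R; a 115° counterclockwise sweep puts P at bearing 25°, so P = R + 5.5·(cos 25°, sin 25°) = (52.585, 7.8244). Then |CP| = |P − C| = 53.164.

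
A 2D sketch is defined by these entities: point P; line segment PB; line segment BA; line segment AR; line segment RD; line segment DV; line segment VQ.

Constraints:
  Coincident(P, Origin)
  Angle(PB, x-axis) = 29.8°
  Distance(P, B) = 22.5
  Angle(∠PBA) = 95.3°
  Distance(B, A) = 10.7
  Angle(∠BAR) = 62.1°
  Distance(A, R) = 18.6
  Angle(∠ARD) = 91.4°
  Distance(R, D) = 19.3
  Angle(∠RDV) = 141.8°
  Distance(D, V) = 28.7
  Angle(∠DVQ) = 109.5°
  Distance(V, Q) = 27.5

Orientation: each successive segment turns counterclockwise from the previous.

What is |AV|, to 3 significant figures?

42.3

∠ARD = 91.4° gives RD at -39.0° from the x-axis; with |RD| = 19.3, D = (18.7, -5.96). ∠RDV = 141.8° gives DV at -0.800° from the x-axis; with |DV| = 28.7, V = (47.4, -6.36). Then |AV| = |V − A| = 42.3.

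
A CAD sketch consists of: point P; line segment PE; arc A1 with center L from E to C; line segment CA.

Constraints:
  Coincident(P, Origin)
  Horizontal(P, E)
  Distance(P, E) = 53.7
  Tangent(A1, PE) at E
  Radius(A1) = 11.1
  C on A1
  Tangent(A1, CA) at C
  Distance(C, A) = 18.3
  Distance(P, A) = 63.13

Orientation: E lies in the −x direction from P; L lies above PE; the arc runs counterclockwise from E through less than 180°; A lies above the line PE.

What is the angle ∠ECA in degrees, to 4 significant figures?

118.8°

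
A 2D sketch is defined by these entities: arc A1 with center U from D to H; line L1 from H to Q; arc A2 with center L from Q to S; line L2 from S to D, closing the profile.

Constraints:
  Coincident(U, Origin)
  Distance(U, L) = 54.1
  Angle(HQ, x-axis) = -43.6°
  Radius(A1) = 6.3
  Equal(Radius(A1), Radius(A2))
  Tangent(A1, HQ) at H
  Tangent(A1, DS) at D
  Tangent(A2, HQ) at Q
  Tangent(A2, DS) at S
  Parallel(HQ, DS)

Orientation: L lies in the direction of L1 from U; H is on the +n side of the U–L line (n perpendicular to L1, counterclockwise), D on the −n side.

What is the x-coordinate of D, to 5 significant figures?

-4.3446

The slot axis is L1's direction at -43.6°, so u = (cos -43.6°, sin -43.6°) = (0.72417, -0.68962) and n = (−sin -43.6°, cos -43.6°) = (0.68962, 0.72417). U is at the origin and L lies 54.1 along u from U, so L = 54.1·u = (39.178, -37.308). Tangency of A1 to both parallel lines with radius 6.3 puts H and D at U ± 6.3·n: H = (4.3446, 4.5623), D = (-4.3446, -4.5623). So D.x = -4.3446.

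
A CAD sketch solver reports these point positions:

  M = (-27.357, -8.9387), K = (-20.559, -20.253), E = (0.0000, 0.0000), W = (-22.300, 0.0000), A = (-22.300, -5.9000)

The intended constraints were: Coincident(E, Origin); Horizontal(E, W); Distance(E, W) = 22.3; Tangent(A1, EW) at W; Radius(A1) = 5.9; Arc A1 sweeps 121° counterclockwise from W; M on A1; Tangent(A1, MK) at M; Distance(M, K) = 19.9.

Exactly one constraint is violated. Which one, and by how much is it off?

Distance(M, K) = 19.9 — off by 6.70.

E = (0.00, 0.00) ✓; E.y = 0.00, W.y = 0.00 ✓; |EW| = 22.30 ✓; ∠(AW, WE) = 90.00° ✓; |AW| = 5.900 ✓; bearing(A→M) − bearing(A→W) = 121.0° ✓; |AM| = 5.900 ✓; ∠(AM, MK) = 90.00° ✓; |MK| = 13.20 ✗.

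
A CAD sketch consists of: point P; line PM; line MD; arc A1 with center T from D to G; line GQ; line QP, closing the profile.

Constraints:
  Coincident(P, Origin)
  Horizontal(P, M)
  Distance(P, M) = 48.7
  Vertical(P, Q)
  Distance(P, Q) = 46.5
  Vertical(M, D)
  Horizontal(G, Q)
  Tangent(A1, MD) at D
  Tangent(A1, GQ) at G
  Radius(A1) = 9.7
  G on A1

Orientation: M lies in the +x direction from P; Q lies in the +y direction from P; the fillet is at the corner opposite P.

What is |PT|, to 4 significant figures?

53.62

PQ is vertical with |PQ| = 46.5 and Q on the +y side, so Q = (0.000, 46.50). The virtual corner opposite P is at (48.70, 46.50). The tangent condition forces TD to be normal to MD and the tangent condition forces TG to be normal to GQ, with radius 9.7, so the center T sits 9.7 in from both sides at T = (39.00, 36.80). Then |PT| = |T − P| = 53.62.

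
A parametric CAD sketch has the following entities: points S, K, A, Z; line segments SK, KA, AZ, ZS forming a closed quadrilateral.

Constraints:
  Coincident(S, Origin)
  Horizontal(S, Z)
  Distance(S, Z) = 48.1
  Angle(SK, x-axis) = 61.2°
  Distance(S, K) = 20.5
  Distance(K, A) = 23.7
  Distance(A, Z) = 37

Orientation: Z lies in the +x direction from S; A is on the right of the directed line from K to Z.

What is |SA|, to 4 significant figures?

12.86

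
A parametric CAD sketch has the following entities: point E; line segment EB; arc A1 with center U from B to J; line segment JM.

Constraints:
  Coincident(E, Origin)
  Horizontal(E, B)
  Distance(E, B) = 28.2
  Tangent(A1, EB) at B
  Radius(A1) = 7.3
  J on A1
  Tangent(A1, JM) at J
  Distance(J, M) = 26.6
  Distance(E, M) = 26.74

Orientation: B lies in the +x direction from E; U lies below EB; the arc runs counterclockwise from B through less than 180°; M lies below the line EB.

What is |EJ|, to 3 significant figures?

22.3

Checks: |UJ| = 7.300 ✓; ∠(UJ, JM) = 90.00° ✓; |JM| = 26.60 ✓; |EM| = 26.74 ✓.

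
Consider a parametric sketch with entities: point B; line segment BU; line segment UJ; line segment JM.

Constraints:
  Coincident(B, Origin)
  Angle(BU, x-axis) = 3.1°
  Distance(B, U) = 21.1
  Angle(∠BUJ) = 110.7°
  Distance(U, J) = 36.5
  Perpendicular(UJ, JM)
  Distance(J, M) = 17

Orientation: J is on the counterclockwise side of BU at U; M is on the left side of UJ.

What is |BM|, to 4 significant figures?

44.04

∠BUJ = 110.7°, so UJ runs at 3.1° + (180° − 110.7°) = 72.40° from the x-axis; with |UJ| = 36.5, J = U + 36.5·(cos 72.40°, sin 72.40°) = (32.11, 35.93). The perpendicularity gives JM at right angles to UJ; with |JM| = 17.0 on the left of UJ, M = J + 17.0·(-0.9532, 0.3024) = (15.90, 41.07). Then |BM| = |M − B| = 44.04.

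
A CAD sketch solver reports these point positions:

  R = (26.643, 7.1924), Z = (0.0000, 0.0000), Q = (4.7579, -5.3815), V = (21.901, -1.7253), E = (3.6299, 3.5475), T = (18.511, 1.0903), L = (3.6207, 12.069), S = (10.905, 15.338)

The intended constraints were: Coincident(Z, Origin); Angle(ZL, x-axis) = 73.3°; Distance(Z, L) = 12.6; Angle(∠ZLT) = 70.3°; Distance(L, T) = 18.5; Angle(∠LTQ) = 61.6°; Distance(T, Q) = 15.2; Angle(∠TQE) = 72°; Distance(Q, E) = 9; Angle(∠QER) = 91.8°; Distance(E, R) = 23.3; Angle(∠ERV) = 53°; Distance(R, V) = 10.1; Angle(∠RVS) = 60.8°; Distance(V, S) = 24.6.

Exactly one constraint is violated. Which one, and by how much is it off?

Distance(V, S) = 24.6 — off by 4.30.

Z = (0.00, 0.00) ✓; ZL at 73.30° ✓; |ZL| = 12.60 ✓; ∠ZLT = 70.30° ✓; |LT| = 18.50 ✓; ∠LTQ = 61.60° ✓; |TQ| = 15.20 ✓; ∠TQE = 72.00° ✓; |QE| = 9.000 ✓; ∠QER = 91.80° ✓; |ER| = 23.30 ✓; ∠ERV = 53.00° ✓; |RV| = 10.10 ✓; ∠RVS = 60.80° ✓; |VS| = 20.30 ✗.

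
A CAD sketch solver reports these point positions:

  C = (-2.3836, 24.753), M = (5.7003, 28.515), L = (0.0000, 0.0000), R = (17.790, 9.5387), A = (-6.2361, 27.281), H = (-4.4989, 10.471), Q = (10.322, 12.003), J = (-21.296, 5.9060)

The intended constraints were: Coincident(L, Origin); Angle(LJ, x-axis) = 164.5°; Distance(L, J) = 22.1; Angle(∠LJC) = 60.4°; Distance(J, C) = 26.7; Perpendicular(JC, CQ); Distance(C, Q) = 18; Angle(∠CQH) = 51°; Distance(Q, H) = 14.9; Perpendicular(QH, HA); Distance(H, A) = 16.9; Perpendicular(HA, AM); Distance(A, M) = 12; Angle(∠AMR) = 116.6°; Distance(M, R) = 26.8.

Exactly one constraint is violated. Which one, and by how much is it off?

Distance(M, R) = 26.8 — off by 4.30.

L = (0.00, 0.00) ✓; LJ at 164.5° ✓; |LJ| = 22.10 ✓; ∠LJC = 60.40° ✓; |JC| = 26.70 ✓; ∠(JC, CQ) = 90.00° ✓; |CQ| = 18.00 ✓; ∠CQH = 51.00° ✓; |QH| = 14.90 ✓; ∠(QH, HA) = 90.00° ✓; |HA| = 16.90 ✓; ∠(HA, AM) = 90.00° ✓; |AM| = 12.00 ✓; ∠AMR = 116.6° ✓; |MR| = 22.50 ✗.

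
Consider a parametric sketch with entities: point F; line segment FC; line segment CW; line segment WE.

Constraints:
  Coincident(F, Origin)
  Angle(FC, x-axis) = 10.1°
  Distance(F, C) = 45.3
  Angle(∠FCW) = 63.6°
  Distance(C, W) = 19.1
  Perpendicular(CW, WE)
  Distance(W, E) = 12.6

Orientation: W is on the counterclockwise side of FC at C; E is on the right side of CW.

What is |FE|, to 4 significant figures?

53.19

∠FCW = 63.6°, so CW runs at 10.1° + (180° − 63.6°) = 126.5° from the x-axis; with |CW| = 19.1, W = C + 19.1·(cos 126.5°, sin 126.5°) = (33.24, 23.30). CW ⟂ WE; with |WE| = 12.6 on the right of CW, E = W + 12.6·(0.8039, 0.5948) = (43.37, 30.79). Then |FE| = |E − F| = 53.19.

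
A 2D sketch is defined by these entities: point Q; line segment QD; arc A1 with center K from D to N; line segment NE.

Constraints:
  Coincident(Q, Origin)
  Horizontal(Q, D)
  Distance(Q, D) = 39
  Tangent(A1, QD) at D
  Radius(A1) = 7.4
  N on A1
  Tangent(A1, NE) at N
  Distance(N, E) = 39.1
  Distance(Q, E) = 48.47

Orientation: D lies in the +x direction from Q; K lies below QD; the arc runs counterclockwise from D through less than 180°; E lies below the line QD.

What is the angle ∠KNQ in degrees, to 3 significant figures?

175°

Checks: |KN| = 7.400 ✓; ∠(KN, NE) = 90.00° ✓; |NE| = 39.10 ✓; |QE| = 48.47 ✓.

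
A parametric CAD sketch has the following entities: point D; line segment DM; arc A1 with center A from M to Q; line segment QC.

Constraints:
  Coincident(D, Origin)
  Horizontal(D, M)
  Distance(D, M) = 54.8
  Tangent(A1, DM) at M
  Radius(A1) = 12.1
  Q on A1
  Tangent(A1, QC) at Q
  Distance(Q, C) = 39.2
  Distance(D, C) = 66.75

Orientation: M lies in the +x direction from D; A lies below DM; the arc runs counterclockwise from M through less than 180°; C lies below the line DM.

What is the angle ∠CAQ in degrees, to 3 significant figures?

72.8°

Checks: D = (0.00, 0.00) ✓; |AQ| = 12.10 ✓; ∠(AQ, QC) = 90.00° ✓; |QC| = 39.20 ✓; |DC| = 66.75 ✓.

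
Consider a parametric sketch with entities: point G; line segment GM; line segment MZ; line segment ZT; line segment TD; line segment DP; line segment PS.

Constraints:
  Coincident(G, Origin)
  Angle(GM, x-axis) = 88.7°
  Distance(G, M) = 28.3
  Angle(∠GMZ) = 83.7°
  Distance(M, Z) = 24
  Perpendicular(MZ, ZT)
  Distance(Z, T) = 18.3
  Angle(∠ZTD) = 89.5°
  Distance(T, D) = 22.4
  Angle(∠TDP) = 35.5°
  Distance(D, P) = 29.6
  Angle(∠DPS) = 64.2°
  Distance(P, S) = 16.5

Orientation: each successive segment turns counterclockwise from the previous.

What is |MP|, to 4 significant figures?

25.87

∠ZTD = 89.5° gives TD at 5.500° from the x-axis; with |TD| = 22.4, D = (0.6252, 10.12). ∠TDP = 35.5° gives DP at 150.0° from the x-axis; with |DP| = 29.6, P = (-25.01, 24.92). Then |MP| = |P − M| = 25.87.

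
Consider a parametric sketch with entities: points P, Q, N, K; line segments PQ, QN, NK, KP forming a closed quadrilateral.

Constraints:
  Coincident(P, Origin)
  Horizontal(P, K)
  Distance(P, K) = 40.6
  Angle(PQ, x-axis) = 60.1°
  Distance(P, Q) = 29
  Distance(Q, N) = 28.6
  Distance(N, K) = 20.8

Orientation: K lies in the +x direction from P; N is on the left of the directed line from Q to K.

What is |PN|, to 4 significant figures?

47.46

Checks: |QN| = 28.60 ✓; |NK| = 20.80 ✓.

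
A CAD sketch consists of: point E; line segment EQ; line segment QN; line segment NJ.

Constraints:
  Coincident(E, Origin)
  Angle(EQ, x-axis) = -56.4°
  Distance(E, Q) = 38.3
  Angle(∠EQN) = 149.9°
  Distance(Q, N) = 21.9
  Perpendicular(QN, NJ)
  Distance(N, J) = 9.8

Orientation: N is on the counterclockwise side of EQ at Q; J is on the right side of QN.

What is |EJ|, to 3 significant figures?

62.2

∠EQN = 149.9°, so QN runs at -56.4° + (180° − 149.9°) = -26.3° from the x-axis; with |QN| = 21.9, N = Q + 21.9·(cos -26.3°, sin -26.3°) = (40.8, -41.6). QN is perpendicular to NJ; with |NJ| = 9.8 on the right of QN, J = N + 9.8·(-0.443, -0.896) = (36.5, -50.4). Then |EJ| = |J − E| = 62.2.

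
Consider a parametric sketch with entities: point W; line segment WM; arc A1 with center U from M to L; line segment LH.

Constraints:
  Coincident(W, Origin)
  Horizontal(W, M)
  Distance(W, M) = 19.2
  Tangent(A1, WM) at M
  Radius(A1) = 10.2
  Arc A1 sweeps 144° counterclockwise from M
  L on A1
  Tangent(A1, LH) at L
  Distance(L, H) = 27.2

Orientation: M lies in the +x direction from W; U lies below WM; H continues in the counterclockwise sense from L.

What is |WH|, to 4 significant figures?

49.25

W is at the origin; WM is horizontal with |WM| = 19.2 and M on the +x side, so M = (19.20, 0.000). A1 meets WM tangentially, so UM is at right angles to WM, so U = M + (0, -10.2) = (19.20, -10.20). On A1, M sits at bearing 90° from U; a 144° counterclockwise sweep puts L at bearing 234°, so L = U + 10.2·(cos 234°, sin 234°) = (13.20, -18.45). Tangency of A1 to LH means the radius UL is perpendicular to LH, so LH runs along (−sin 234°, cos 234°); with |LH| = 27.2, H = (35.21, -34.44). Then |WH| = |H − W| = 49.25.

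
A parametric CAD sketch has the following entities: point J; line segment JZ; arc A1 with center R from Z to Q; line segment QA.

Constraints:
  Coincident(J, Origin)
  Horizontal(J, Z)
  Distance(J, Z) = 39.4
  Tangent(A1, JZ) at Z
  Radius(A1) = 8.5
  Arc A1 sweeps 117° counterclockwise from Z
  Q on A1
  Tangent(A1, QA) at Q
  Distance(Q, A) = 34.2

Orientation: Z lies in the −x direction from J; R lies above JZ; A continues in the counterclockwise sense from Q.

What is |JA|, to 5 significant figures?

63.850

J is at the origin; J and Z share the same y with |JZ| = 39.4 and Z on the −x side, so Z = (-39.400, 0.0000). The tangent condition forces RZ to be normal to JZ, so R = Z + (0, 8.5) = (-39.400, 8.5000). On A1, Z sits at bearing -90° from R; a 117° counterclockwise sweep puts Q at bearing 27°, so Q = R + 8.5·(cos 27°, sin 27°) = (-31.826, 12.359). The tangent condition forces RQ to be normal to QA, so QA runs along (−sin 27°, cos 27°); with |QA| = 34.2, A = (-47.353, 42.831). Then |JA| = |A − J| = 63.850.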